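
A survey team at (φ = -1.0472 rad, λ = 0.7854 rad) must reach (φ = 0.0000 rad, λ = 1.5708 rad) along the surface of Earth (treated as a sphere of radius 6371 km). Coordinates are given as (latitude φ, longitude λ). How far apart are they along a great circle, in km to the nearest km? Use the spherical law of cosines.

7705 km

In radians: φ₁ = -1.0472, φ₂ = 0.0000, Δλ = 45.000° = 0.7854 rad.
cos c = sin φ₁ sin φ₂ + cos φ₁ cos φ₂ cos Δλ = (-0.8660)(0.0000) + (0.5000)(1.0000)(0.7071) = 0.35355,
so c = arccos(0.35355) = 1.20943 rad.
Distance = R·c = 6371 × 1.2094 ≈ 7705 km.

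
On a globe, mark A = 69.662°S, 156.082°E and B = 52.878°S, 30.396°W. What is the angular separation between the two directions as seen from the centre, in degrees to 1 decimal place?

57.4°

With latitudes φ₁ = -69.662°, φ₂ = -52.878° and longitude difference Δλ = 173.522°:
Haversine: a = sin²(Δφ/2) + cos φ₁ cos φ₂ sin²(Δλ/2) = 0.0213 + (0.3476)(0.6035)(0.9968) = 0.23039.
Central angle c = 2·arcsin(√a) = 1.00128 rad.
So the angular separation is 57.4°.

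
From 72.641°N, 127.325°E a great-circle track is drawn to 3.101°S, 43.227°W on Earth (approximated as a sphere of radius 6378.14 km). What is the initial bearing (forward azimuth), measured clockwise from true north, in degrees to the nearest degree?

Δλ = -170.552° = -2.9767 rad.
y = sin Δλ · cos φ₂ = (-0.1642)(0.9985) = -0.1639
x = cos φ₁ sin φ₂ − sin φ₁ cos φ₂ cos Δλ = (0.2984)(-0.0541) − (0.9545)(0.9985)(-0.9864) = 0.9240
θ = atan2(y, x) = -10.06°; adding 360° gives 350°.

350°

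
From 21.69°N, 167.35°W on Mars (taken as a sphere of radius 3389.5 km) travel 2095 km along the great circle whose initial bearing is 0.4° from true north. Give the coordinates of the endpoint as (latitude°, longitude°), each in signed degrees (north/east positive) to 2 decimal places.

Angular distance δ = d/R = 2095/3389.5 = 0.61809 rad; initial bearing θ = 0.0070 rad.
sin φ₂ = sin φ₁ cos δ + cos φ₁ sin δ cos θ = (0.3696)(0.8150) + (0.9292)(0.5795)(1.0000) = 0.8396, so φ₂ = 57.10°.
Δλ = atan2(sin θ sin δ cos φ₁, cos δ − sin φ₁ sin φ₂) = atan2(0.0038, 0.5047) = 0.427°.
λ₂ = -167.350° + 0.427° = -166.92°.

57.10°, -166.92°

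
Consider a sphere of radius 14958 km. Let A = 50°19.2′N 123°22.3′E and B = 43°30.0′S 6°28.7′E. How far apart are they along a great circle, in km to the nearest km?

Let φ₁ = 0.8782 rad, φ₂ = -0.7592 rad, and Δλ = -2.0402 rad.
cos c = sin φ₁ sin φ₂ + cos φ₁ cos φ₂ cos Δλ = (0.7696)(-0.6884) + (0.6385)(0.7254)(-0.4523) = -0.73927,
so c = arccos(-0.73927) = 2.40278 rad.
Distance = R·c = 14958 × 2.4028 ≈ 35941 km.

35941 km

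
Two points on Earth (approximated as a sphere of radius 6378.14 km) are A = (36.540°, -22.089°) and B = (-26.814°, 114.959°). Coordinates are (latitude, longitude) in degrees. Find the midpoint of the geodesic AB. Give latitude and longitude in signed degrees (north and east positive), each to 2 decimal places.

The central angle between A and B is δ = 2.4872 rad.
With f = 0.5, the slerp weights are sin((1−f)δ)/sin δ = 1.5557 and sin(fδ)/sin δ = 1.5557.
Weighted sum of the unit vectors: (1.5557)·(0.7445,-0.3021,0.5954) + (1.5557)·(-0.3766,0.8091,-0.4511) = (0.5723, 0.7887, 0.2245).
Converting back: φ = atan2(z, √(x²+y²)) = 12.97°, λ = atan2(y, x) = 54.04°.

12.97°, 54.04°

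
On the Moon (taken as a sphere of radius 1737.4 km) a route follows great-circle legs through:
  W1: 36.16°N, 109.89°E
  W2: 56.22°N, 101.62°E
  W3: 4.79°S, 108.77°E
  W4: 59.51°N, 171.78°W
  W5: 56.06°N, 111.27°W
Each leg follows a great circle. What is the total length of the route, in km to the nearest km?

6133 km

Leg W1→W2: central angle 0.3635 rad, distance 631.5 km.
Leg W2→W3: central angle 1.0697 rad, distance 1858.6 km.
Leg W3→W4: central angle 1.5502 rad, distance 2693.3 km.
Leg W4→W5: central angle 0.5465 rad, distance 949.5 km.
Total: 631.5 + 1858.6 + 2693.3 + 949.5 ≈ 6133 km.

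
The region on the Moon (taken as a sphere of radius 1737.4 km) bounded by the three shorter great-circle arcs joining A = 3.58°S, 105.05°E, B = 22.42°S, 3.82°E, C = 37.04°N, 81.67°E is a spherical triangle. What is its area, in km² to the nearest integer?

2729592 km²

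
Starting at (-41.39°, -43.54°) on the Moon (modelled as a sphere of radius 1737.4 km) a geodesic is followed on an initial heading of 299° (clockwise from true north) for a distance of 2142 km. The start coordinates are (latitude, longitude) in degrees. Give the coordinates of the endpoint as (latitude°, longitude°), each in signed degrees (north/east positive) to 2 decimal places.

7.12°, -99.80°

Angular distance δ = d/R = 2142/1737.4 = 1.23288 rad; initial bearing θ = 5.2185 rad.
sin φ₂ = sin φ₁ cos δ + cos φ₁ sin δ cos θ = (-0.6612)(0.3315) + (0.7502)(0.9434)(0.4848) = 0.1239, so φ₂ = 7.12°.
Δλ = atan2(sin θ sin δ cos φ₁, cos δ − sin φ₁ sin φ₂) = atan2(-0.6191, 0.4135) = -56.260°.
λ₂ = -43.540° − 56.260° = -99.80°.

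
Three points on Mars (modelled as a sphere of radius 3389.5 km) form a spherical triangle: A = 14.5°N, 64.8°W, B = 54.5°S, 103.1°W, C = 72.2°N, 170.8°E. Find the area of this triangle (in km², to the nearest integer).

Side lengths (central angles): a = 2.4388, b = 1.4995, c = 1.3311 rad; semiperimeter s = 2.6348.
By l'Huilier's theorem, tan(E/4) = √[tan(s/2) tan((s−a)/2) tan((s−b)/2) tan((s−c)/2)], giving spherical excess E = 1.6233 rad.
Area = E·R² = 1.6233 × (3389.5)² ≈ 18649795 km².

18649795 km²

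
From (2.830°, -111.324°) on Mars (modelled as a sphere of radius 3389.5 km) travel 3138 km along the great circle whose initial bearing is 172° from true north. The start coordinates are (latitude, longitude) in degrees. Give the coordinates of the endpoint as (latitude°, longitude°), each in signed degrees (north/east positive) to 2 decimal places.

Angular distance δ = d/R = 3138/3389.5 = 0.92580 rad; initial bearing θ = 3.0020 rad.
sin φ₂ = sin φ₁ cos δ + cos φ₁ sin δ cos θ = (0.0494)(0.6012) + (0.9988)(0.7991)(-0.9903) = -0.7607, so φ₂ = -49.52°.
Δλ = atan2(sin θ sin δ cos φ₁, cos δ − sin φ₁ sin φ₂) = atan2(0.1111, 0.6388) = 9.865°.
λ₂ = -111.324° + 9.865° = -101.46°.

-49.52°, -101.46°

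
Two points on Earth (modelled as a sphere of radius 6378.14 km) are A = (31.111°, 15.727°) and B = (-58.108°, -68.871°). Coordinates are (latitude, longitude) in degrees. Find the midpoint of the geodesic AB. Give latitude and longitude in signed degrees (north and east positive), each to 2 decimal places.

-17.60°, -14.41°

The central angle between A and B is δ = 1.9781 rad.
With f = 0.5, the slerp weights are sin((1−f)δ)/sin δ = 0.9099 and sin(fδ)/sin δ = 0.9099.
Weighted sum of the unit vectors: (0.9099)·(0.8241,0.2321,0.5167) + (0.9099)·(0.1904,-0.4928,-0.8490) = (0.9232, -0.2372, -0.3024).
Converting back: φ = atan2(z, √(x²+y²)) = -17.60°, λ = atan2(y, x) = -14.41°.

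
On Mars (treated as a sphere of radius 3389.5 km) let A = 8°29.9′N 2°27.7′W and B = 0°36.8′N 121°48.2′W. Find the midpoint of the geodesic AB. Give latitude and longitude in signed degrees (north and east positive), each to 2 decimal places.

8.97°, -62.67°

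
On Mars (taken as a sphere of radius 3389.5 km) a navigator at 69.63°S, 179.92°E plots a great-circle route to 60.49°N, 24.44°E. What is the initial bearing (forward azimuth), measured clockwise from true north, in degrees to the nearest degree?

With φ₁ = -1.2153, φ₂ = 1.0557, Δλ = -2.7136 rad, the forward-azimuth formula gives
θ = atan2( sin Δλ cos φ₂ , cos φ₁ sin φ₂ − sin φ₁ cos φ₂ cos Δλ ) = atan2(-0.2044, -0.1172) = -119.83°.
Adding 360° brings this into [0°, 360°): 240°.

240°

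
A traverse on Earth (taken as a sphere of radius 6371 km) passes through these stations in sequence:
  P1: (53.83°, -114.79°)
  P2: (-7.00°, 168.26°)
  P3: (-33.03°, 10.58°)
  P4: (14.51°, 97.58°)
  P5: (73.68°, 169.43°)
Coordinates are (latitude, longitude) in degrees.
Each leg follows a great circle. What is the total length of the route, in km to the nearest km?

43274 km

Leg P1→P2: central angle 1.5369 rad, distance 9791.6 km.
Leg P2→P3: central angle 2.3509 rad, distance 14977.7 km.
Leg P3→P4: central angle 1.6650 rad, distance 10607.9 km.
Leg P4→P5: central angle 1.2396 rad, distance 7897.4 km.
Total: 9791.6 + 14977.7 + 10607.9 + 7897.4 ≈ 43274 km.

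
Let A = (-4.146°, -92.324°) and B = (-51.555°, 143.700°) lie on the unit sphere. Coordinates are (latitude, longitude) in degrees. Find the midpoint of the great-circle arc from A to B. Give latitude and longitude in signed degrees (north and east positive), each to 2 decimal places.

-45.88°, -130.75°

Central angle δ = 1.8650 rad. Interpolating on the sphere with fraction f = 0.5:
P = [sin((1−f)δ)·A + sin(fδ)·B] / sin δ = 0.8391·A + 0.8391·B in Cartesian coordinates,
giving P = (-0.4544, -0.5274, -0.7179), i.e. latitude -45.88°, longitude -130.75°.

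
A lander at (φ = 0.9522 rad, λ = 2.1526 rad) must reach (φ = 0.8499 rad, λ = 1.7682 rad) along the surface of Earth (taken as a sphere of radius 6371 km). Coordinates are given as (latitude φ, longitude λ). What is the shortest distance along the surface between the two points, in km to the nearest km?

Let φ₁ = 0.9522 rad, φ₂ = 0.8499 rad, and Δλ = -0.3844 rad.
cos c = sin φ₁ sin φ₂ + cos φ₁ cos φ₂ cos Δλ = (0.8147)(0.7512) + (0.5799)(0.6601)(0.9270) = 0.96684,
so c = arccos(0.96684) = 0.25825 rad.
Distance = R·c = 6371 × 0.2582 ≈ 1645 km.

1645 km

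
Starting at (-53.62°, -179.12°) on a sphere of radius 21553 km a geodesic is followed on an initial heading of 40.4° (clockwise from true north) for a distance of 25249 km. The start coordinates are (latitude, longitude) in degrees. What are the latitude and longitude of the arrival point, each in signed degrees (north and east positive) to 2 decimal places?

5.92°, -142.23°

Angular distance δ = d/R = 25249/21553 = 1.17148 rad; initial bearing θ = 0.7051 rad.
sin φ₂ = sin φ₁ cos δ + cos φ₁ sin δ cos θ = (-0.8051)(0.3888) + (0.5931)(0.9213)(0.7615) = 0.1032, so φ₂ = 5.92°.
Δλ = atan2(sin θ sin δ cos φ₁, cos δ − sin φ₁ sin φ₂) = atan2(0.3542, 0.4718) = 36.894°.
λ₂ = -179.120° + 36.894° = -142.23°.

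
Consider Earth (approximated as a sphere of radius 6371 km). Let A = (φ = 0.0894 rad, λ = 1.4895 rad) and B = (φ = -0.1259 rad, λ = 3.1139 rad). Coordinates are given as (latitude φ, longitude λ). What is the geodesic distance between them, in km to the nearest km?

With latitudes φ₁ = 5.122°, φ₂ = -7.214° and longitude difference Δλ = 93.071°:
Haversine: a = sin²(Δφ/2) + cos φ₁ cos φ₂ sin²(Δλ/2) = 0.0115 + (0.9960)(0.9921)(0.5268) = 0.53208.
Central angle c = 2·arcsin(√a) = 1.63499 rad.
Distance = R·c = 6371 × 1.6350 ≈ 10417 km.

10417 km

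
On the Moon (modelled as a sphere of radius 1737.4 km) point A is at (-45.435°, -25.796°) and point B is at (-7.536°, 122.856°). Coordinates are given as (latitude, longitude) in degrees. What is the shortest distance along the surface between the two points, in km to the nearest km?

In radians: φ₁ = -0.7930, φ₂ = -0.1315, Δλ = 148.652° = 2.5945 rad.
Haversine: a = sin²(Δφ/2) + cos φ₁ cos φ₂ sin²(Δλ/2) = 0.1055 + (0.7017)(0.9914)(0.9270) = 0.75033.
Central angle c = 2·arcsin(√a) = 2.09517 rad.
Distance = R·c = 1737.4 × 2.0952 ≈ 3640 km.

3640 km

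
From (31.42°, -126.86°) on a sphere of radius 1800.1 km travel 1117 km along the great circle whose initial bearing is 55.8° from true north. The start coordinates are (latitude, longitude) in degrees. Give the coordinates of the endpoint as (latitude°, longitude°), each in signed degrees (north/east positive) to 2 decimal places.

44.67°, -84.31°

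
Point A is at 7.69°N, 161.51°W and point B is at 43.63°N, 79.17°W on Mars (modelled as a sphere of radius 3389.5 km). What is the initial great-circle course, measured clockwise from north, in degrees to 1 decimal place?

46.9°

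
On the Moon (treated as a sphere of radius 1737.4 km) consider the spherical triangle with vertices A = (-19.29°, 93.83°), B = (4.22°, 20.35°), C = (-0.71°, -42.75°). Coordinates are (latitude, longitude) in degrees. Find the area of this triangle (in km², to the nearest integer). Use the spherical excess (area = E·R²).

Side lengths (central angles): a = 1.1037, b = 2.3205, c = 1.3250 rad; semiperimeter s = 2.3746.
By l'Huilier's theorem, tan(E/4) = √[tan(s/2) tan((s−a)/2) tan((s−b)/2) tan((s−c)/2)], giving spherical excess E = 0.6706 rad.
Area = E·R² = 0.6706 × (1737.4)² ≈ 2024211 km².

2024211 km²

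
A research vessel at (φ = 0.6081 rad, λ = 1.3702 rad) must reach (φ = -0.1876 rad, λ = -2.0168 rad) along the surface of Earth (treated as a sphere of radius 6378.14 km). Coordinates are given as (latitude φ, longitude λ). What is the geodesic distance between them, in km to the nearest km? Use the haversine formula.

In radians: φ₁ = 0.6081, φ₂ = -0.1876, Δλ = 165.939° = 2.8962 rad.
Haversine: a = sin²(Δφ/2) + cos φ₁ cos φ₂ sin²(Δλ/2) = 0.1501 + (0.8207)(0.9825)(0.9850) = 0.94436.
Central angle c = 2·arcsin(√a) = 2.66535 rad.
Distance = R·c = 6378.14 × 2.6654 ≈ 17000 km.

17000 km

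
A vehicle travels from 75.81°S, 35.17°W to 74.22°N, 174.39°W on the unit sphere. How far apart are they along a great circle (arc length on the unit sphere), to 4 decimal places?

Let φ₁ = -1.3231 rad, φ₂ = 1.2954 rad, and Δλ = -2.4298 rad.
cos c = sin φ₁ sin φ₂ + cos φ₁ cos φ₂ cos Δλ = (-0.9695)(0.9623) + (0.2451)(0.2719)(-0.7572) = -0.98343,
so c = arccos(-0.98343) = 2.95930 rad.
On the unit sphere the arc length equals the central angle: 2.9593.

2.9593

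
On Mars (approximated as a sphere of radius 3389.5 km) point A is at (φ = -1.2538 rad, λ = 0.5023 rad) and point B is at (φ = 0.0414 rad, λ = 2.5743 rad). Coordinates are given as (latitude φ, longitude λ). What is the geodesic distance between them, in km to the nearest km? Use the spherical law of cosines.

With latitudes φ₁ = -71.837°, φ₂ = 2.372° and longitude difference Δλ = 118.717°:
cos c = sin φ₁ sin φ₂ + cos φ₁ cos φ₂ cos Δλ = (-0.9502)(0.0414) + (0.3117)(0.9991)(-0.4805) = -0.18897,
so c = arccos(-0.18897) = 1.76091 rad.
Distance = R·c = 3389.5 × 1.7609 ≈ 5969 km.

5969 km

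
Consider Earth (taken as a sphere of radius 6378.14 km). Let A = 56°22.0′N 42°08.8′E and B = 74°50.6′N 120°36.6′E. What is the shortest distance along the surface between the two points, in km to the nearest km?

3744 km

In radians: φ₁ = 0.9838, φ₂ = 1.3063, Δλ = 78.463° = 1.3694 rad.
cos c = sin φ₁ sin φ₂ + cos φ₁ cos φ₂ cos Δλ = (0.8326)(0.9652) + (0.5539)(0.2615)(0.2000) = 0.83260,
so c = arccos(0.83260) = 0.58701 rad.
Distance = R·c = 6378.14 × 0.5870 ≈ 3744 km.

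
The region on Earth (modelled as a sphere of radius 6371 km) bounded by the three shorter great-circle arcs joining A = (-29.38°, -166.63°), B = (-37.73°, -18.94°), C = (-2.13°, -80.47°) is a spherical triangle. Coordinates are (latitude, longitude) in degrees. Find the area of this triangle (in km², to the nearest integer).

Side lengths (central angles): a = 1.1598, b = 1.4942, c = 1.8569 rad; semiperimeter s = 2.2555.
By l'Huilier's theorem, tan(E/4) = √[tan(s/2) tan((s−a)/2) tan((s−b)/2) tan((s−c)/2)], giving spherical excess E = 1.2473 rad.
Area = E·R² = 1.2473 × (6371)² ≈ 50626445 km².

50626445 km²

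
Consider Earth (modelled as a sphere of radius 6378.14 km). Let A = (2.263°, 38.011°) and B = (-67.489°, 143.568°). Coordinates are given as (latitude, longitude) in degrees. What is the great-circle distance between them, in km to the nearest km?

10909 km

In radians: φ₁ = 0.0395, φ₂ = -1.1779, Δλ = 105.557° = 1.8423 rad.
cos c = sin φ₁ sin φ₂ + cos φ₁ cos φ₂ cos Δλ = (0.0395)(-0.9238) + (0.9992)(0.3829)(-0.2682) = -0.13908,
so c = arccos(-0.13908) = 1.71033 rad.
Distance = R·c = 6378.14 × 1.7103 ≈ 10909 km.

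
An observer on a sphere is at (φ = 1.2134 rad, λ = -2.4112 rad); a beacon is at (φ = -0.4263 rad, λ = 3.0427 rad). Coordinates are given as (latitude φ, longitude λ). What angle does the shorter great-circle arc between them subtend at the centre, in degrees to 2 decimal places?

99.92°

Let φ₁ = 1.2134 rad, φ₂ = -0.4263 rad, and Δλ = -0.8293 rad.
cos c = sin φ₁ sin φ₂ + cos φ₁ cos φ₂ cos Δλ = (0.9368)(-0.4135) + (0.3498)(0.9105)(0.6754) = -0.17224,
so c = arccos(-0.17224) = 1.74390 rad.
So the angular separation is 99.92°.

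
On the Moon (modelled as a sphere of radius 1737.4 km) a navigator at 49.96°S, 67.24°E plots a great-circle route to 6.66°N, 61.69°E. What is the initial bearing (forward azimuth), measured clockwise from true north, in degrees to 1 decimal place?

With φ₁ = -0.8720, φ₂ = 0.1162, Δλ = -0.0969 rad, the forward-azimuth formula gives
θ = atan2( sin Δλ cos φ₂ , cos φ₁ sin φ₂ − sin φ₁ cos φ₂ cos Δλ ) = atan2(-0.0961, 0.8315) = -6.59°.
Adding 360° brings this into [0°, 360°): 353.4°.

353.4°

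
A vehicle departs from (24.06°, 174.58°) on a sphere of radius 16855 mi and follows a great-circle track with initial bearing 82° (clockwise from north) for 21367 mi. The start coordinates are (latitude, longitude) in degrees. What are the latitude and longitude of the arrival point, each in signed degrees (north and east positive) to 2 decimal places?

14.06°, -108.43°

Angular distance δ = d/R = 21367/16855 = 1.26770 rad; initial bearing θ = 1.4312 rad.
sin φ₂ = sin φ₁ cos δ + cos φ₁ sin δ cos θ = (0.4077)(0.2985) + (0.9131)(0.9544)(0.1392) = 0.2430, so φ₂ = 14.06°.
Δλ = atan2(sin θ sin δ cos φ₁, cos δ − sin φ₁ sin φ₂) = atan2(0.8630, 0.1994) = 76.989°.
λ₂ = 174.580° + 76.989° = 251.57° → -108.43° after wrapping to (−180°, 180°].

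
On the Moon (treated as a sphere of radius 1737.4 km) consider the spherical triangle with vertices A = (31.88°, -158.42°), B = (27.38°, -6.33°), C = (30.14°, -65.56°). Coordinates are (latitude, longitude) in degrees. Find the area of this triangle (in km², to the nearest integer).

2064277 km²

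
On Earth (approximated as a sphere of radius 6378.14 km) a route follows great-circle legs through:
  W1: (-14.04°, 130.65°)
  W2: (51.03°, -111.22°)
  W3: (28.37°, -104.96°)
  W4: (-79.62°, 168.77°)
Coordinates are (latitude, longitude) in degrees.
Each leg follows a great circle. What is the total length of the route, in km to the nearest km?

28808 km

Leg W1→W2: central angle 2.0672 rad, distance 13184.9 km.
Leg W2→W3: central angle 0.4040 rad, distance 2576.6 km.
Leg W3→W4: central angle 2.0455 rad, distance 13046.5 km.
Total: 13184.9 + 2576.6 + 13046.5 ≈ 28808 km.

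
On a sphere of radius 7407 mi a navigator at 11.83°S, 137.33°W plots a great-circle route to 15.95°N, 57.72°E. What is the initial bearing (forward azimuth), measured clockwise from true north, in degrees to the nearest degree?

287°

With φ₁ = -0.2065, φ₂ = 0.2784, Δλ = -2.8789 rad, the forward-azimuth formula gives
θ = atan2( sin Δλ cos φ₂ , cos φ₁ sin φ₂ − sin φ₁ cos φ₂ cos Δλ ) = atan2(-0.2497, 0.0786) = -72.52°.
Adding 360° brings this into [0°, 360°): 287°.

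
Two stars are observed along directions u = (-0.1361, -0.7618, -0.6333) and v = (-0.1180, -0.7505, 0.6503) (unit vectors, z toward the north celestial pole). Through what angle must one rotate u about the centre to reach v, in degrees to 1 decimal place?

u·v = 0.1760; |u| = 1.0000, |v| = 1.0000.
cos θ = (u·v)/(|u||v|) = 0.1760, so θ = 79.9°.

79.9°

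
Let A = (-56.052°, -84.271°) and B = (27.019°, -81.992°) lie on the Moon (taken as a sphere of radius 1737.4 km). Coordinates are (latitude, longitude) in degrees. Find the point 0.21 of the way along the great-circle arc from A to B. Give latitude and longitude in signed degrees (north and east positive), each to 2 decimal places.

-38.61°, -83.49°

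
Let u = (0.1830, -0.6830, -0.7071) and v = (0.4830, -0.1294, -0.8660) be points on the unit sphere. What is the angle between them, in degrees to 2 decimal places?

37.90°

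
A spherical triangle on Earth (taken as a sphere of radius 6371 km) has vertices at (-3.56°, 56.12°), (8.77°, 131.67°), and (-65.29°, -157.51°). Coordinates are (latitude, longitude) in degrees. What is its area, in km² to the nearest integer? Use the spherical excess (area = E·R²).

Side lengths (central angles): a = 1.5736, b = 1.8660, c = 1.3319 rad; semiperimeter s = 2.3857.
By l'Huilier's theorem, tan(E/4) = √[tan(s/2) tan((s−a)/2) tan((s−b)/2) tan((s−c)/2)], giving spherical excess E = 1.5540 rad.
Area = E·R² = 1.5540 × (6371)² ≈ 63075608 km².

63075608 km²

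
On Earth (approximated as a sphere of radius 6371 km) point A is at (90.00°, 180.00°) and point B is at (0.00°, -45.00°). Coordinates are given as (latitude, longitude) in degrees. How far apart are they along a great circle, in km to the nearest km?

10008 km

With latitudes φ₁ = 90.000°, φ₂ = 0.000° and longitude difference Δλ = 135.000°:
cos c = sin φ₁ sin φ₂ + cos φ₁ cos φ₂ cos Δλ = (1.0000)(0.0000) + (0.0000)(1.0000)(-0.7071) = 0.00000,
so c = arccos(0.00000) = 1.57080 rad.
Distance = R·c = 6371 × 1.5708 ≈ 10008 km.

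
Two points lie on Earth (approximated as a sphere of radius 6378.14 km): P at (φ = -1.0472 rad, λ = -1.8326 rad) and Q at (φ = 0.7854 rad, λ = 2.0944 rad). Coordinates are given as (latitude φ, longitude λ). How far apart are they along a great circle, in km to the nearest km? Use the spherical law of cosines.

16652 km

In radians: φ₁ = -1.0472, φ₂ = 0.7854, Δλ = -134.999° = -2.3562 rad.
cos c = sin φ₁ sin φ₂ + cos φ₁ cos φ₂ cos Δλ = (-0.8660)(0.7071) + (0.5000)(0.7071)(-0.7071) = -0.86237,
so c = arccos(-0.86237) = 2.61073 rad.
Distance = R·c = 6378.14 × 2.6107 ≈ 16652 km.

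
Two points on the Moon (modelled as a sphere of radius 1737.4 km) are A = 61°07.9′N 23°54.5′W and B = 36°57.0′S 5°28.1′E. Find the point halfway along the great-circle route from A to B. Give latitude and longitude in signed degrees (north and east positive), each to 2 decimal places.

12.46°, -5.52°

Central angle δ = 1.7622 rad. Interpolating on the sphere with fraction f = 0.5:
P = [sin((1−f)δ)·A + sin(fδ)·B] / sin δ = 0.7858·A + 0.7858·B in Cartesian coordinates,
giving P = (0.9719, -0.0939, 0.2158), i.e. latitude 12.46°, longitude -5.52°.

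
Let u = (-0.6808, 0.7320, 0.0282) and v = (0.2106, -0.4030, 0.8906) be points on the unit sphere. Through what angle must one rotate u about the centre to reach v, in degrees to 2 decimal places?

114.41°

u·v = -0.4133; |u| = 1.0001, |v| = 1.0000.
cos θ = (u·v)/(|u||v|) = -0.4132, so θ = 114.41°.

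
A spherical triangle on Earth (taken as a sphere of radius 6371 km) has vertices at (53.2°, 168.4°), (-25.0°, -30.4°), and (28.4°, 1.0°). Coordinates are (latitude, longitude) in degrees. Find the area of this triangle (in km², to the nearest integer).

Side lengths (central angles): a = 1.0707, b = 1.7046, c = 2.5912 rad; semiperimeter s = 2.6833.
By l'Huilier's theorem, tan(E/4) = √[tan(s/2) tan((s−a)/2) tan((s−b)/2) tan((s−c)/2)], giving spherical excess E = 1.2790 rad.
Area = E·R² = 1.2790 × (6371)² ≈ 51914759 km².

51914759 km²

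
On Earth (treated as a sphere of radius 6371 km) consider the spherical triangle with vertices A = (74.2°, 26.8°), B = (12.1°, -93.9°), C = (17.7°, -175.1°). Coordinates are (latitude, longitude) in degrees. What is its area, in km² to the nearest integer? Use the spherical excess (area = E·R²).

51556406 km²

Side lengths (central angles): a = 1.3631, b = 1.5189, c = 1.5050 rad; semiperimeter s = 2.1935.
By l'Huilier's theorem, tan(E/4) = √[tan(s/2) tan((s−a)/2) tan((s−b)/2) tan((s−c)/2)], giving spherical excess E = 1.2702 rad.
Area = E·R² = 1.2702 × (6371)² ≈ 51556406 km².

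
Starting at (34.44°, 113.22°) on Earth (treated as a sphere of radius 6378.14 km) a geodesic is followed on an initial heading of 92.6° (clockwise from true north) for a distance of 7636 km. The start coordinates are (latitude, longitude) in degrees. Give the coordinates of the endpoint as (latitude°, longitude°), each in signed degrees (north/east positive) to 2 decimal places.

9.88°, -176.03°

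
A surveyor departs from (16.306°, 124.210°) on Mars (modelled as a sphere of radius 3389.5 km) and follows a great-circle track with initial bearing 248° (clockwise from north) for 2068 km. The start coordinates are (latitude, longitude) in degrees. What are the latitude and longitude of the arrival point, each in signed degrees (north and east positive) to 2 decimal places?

1.38°, 92.11°

Angular distance δ = d/R = 2068/3389.5 = 0.61012 rad; initial bearing θ = 4.3284 rad.
sin φ₂ = sin φ₁ cos δ + cos φ₁ sin δ cos θ = (0.2808)(0.8196) + (0.9598)(0.5730)(-0.3746) = 0.0241, so φ₂ = 1.38°.
Δλ = atan2(sin θ sin δ cos φ₁, cos δ − sin φ₁ sin φ₂) = atan2(-0.5099, 0.8128) = -32.100°.
λ₂ = 124.210° − 32.100° = 92.11°.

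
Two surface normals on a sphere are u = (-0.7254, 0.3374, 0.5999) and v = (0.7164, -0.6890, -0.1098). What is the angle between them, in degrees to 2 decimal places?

u·v = -0.8180; |u| = 1.0000, |v| = 1.0000.
cos θ = (u·v)/(|u||v|) = -0.8180, so θ = 144.89°.

144.89°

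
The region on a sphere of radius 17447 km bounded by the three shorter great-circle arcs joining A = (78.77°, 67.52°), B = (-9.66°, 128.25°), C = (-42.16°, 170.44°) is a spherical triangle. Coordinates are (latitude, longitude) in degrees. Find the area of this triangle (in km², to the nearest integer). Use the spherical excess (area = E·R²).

252226184 km²

Side lengths (central angles): a = 0.8578, b = 2.3332, c = 1.6416 rad; semiperimeter s = 2.4163.
By l'Huilier's theorem, tan(E/4) = √[tan(s/2) tan((s−a)/2) tan((s−b)/2) tan((s−c)/2)], giving spherical excess E = 0.8286 rad.
Area = E·R² = 0.8286 × (17447)² ≈ 252226184 km².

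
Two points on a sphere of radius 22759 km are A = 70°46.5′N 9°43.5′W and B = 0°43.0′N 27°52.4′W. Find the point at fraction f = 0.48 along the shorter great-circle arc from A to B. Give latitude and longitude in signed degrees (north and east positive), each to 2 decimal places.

37.41°, -23.17°

The central angle between A and B is δ = 1.2401 rad.
With f = 0.48, the slerp weights are sin((1−f)δ)/sin δ = 0.6355 and sin(fδ)/sin δ = 0.5928.
Weighted sum of the unit vectors: (0.6355)·(0.3245,-0.0556,0.9442) + (0.5928)·(0.8839,-0.4675,0.0125) = (0.7303, -0.3125, 0.6075).
Converting back: φ = atan2(z, √(x²+y²)) = 37.41°, λ = atan2(y, x) = -23.17°.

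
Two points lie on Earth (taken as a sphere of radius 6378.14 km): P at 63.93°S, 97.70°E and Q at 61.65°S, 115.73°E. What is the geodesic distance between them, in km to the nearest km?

Let φ₁ = -1.1158 rad, φ₂ = -1.0760 rad, and Δλ = 0.3147 rad.
cos c = sin φ₁ sin φ₂ + cos φ₁ cos φ₂ cos Δλ = (-0.8983)(-0.8801) + (0.4395)(0.4749)(0.9509) = 0.98896,
so c = arccos(0.98896) = 0.14873 rad.
Distance = R·c = 6378.14 × 0.1487 ≈ 949 km.

949 km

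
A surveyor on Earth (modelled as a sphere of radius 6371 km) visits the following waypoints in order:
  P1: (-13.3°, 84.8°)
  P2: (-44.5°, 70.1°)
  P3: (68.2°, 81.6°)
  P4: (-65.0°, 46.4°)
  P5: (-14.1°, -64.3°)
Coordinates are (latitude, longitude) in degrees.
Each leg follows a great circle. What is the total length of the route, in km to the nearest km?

40898 km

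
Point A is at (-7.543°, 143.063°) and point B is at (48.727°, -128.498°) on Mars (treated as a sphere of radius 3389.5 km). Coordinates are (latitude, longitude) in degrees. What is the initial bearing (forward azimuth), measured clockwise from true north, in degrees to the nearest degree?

With φ₁ = -0.1317, φ₂ = 0.8504, Δλ = 1.5436 rad, the forward-azimuth formula gives
θ = atan2( sin Δλ cos φ₂ , cos φ₁ sin φ₂ − sin φ₁ cos φ₂ cos Δλ ) = atan2(0.6594, 0.7474) = 41.42°.
So the initial bearing is 41°.

41°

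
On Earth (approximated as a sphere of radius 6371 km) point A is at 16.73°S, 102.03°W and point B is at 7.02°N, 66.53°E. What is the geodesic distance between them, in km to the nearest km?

In radians: φ₁ = -0.2920, φ₂ = 0.1225, Δλ = 168.560° = 2.9419 rad.
cos c = sin φ₁ sin φ₂ + cos φ₁ cos φ₂ cos Δλ = (-0.2879)(0.1222) + (0.9577)(0.9925)(-0.9801) = -0.96679,
so c = arccos(-0.96679) = 2.88316 rad.
Distance = R·c = 6371 × 2.8832 ≈ 18369 km.

18369 km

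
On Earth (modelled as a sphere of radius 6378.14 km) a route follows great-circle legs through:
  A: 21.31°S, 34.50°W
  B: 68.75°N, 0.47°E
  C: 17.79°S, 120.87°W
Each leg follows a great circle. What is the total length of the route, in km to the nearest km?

23513 km

Leg A→B: central angle 1.6328 rad, distance 10414.5 km.
Leg B→C: central angle 2.0536 rad, distance 13098.1 km.
Total: 10414.5 + 13098.1 ≈ 23513 km.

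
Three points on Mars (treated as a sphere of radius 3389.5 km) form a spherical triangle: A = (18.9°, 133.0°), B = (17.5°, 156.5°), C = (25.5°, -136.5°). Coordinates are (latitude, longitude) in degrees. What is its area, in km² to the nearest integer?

Side lengths (central angles): a = 1.0863, b = 1.4384, c = 0.3901 rad; semiperimeter s = 1.4574.
By l'Huilier's theorem, tan(E/4) = √[tan(s/2) tan((s−a)/2) tan((s−b)/2) tan((s−c)/2)], giving spherical excess E = 0.1226 rad.
Area = E·R² = 0.1226 × (3389.5)² ≈ 1408121 km².

1408121 km²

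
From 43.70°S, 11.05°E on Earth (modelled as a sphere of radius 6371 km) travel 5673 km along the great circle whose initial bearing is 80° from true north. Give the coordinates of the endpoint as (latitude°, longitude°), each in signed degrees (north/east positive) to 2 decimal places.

-19.70°, 65.45°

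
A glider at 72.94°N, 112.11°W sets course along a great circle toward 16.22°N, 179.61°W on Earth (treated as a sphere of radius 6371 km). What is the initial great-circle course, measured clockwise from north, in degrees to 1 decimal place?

253.1°

With φ₁ = 1.2730, φ₂ = 0.2831, Δλ = -1.1781 rad, the forward-azimuth formula gives
θ = atan2( sin Δλ cos φ₂ , cos φ₁ sin φ₂ − sin φ₁ cos φ₂ cos Δλ ) = atan2(-0.8871, -0.2693) = -106.89°.
Adding 360° brings this into [0°, 360°): 253.1°.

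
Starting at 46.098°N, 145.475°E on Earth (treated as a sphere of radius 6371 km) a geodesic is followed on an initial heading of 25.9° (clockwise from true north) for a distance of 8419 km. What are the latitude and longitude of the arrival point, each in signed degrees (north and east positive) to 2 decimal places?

51.47°, -77.33°

Angular distance δ = d/R = 8419/6371 = 1.32146 rad; initial bearing θ = 0.4520 rad.
sin φ₂ = sin φ₁ cos δ + cos φ₁ sin δ cos θ = (0.7205)(0.2468) + (0.6934)(0.9691)(0.8996) = 0.7823, so φ₂ = 51.47°.
Δλ = atan2(sin θ sin δ cos φ₁, cos δ − sin φ₁ sin φ₂) = atan2(0.2935, -0.3169) = 137.193°.
λ₂ = 145.475° + 137.193° = 282.67° → -77.33° after wrapping to (−180°, 180°].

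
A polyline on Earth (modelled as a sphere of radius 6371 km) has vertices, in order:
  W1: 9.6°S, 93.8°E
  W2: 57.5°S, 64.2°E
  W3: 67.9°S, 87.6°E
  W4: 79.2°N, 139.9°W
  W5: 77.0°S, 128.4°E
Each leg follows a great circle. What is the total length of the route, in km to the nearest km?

Leg W1→W2: central angle 0.9257 rad, distance 5897.5 km.
Leg W2→W3: central angle 0.2578 rad, distance 1642.6 km.
Leg W3→W4: central angle 2.8499 rad, distance 18156.4 km.
Leg W4→W5: central angle 2.8520 rad, distance 18170.1 km.
Total: 5897.5 + 1642.6 + 18156.4 + 18170.1 ≈ 43867 km.

43867 km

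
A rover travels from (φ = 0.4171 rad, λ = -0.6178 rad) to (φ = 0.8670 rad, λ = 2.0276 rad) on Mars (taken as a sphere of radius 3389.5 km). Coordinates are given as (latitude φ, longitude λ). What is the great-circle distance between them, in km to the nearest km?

6046 km

With latitudes φ₁ = 23.898°, φ₂ = 49.675° and longitude difference Δλ = 151.570°:
cos c = sin φ₁ sin φ₂ + cos φ₁ cos φ₂ cos Δλ = (0.4051)(0.7624) + (0.9143)(0.6471)(-0.8794) = -0.21143,
so c = arccos(-0.21143) = 1.78384 rad.
Distance = R·c = 3389.5 × 1.7838 ≈ 6046 km.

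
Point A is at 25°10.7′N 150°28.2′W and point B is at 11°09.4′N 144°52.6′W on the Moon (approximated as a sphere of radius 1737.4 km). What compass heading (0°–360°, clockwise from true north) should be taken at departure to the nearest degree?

158°

With φ₁ = 0.4394, φ₂ = 0.1947, Δλ = 0.0976 rad, the forward-azimuth formula gives
θ = atan2( sin Δλ cos φ₂ , cos φ₁ sin φ₂ − sin φ₁ cos φ₂ cos Δλ ) = atan2(0.0956, -0.2403) = 158.30°.
So the initial bearing is 158°.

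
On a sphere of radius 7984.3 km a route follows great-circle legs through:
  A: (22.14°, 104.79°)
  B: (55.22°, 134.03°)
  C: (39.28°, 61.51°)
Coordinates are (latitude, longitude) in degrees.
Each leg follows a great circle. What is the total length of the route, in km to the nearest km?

Leg A→B: central angle 0.6910 rad, distance 5517.4 km.
Leg B→C: central angle 0.8597 rad, distance 6864.4 km.
Total: 5517.4 + 6864.4 ≈ 12382 km.

12382 km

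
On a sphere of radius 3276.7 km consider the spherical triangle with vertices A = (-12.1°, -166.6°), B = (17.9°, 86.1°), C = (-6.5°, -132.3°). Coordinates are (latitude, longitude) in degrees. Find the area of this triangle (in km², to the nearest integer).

5642160 km²

Side lengths (central angles): a = 2.4587, b = 0.5983, c = 1.9189 rad; semiperimeter s = 2.4880.
By l'Huilier's theorem, tan(E/4) = √[tan(s/2) tan((s−a)/2) tan((s−b)/2) tan((s−c)/2)], giving spherical excess E = 0.5255 rad.
Area = E·R² = 0.5255 × (3276.7)² ≈ 5642160 km².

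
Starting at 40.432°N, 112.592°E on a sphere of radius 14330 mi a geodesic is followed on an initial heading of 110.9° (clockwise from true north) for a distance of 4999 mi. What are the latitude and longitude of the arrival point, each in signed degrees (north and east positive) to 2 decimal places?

31.11°, 134.49°

Angular distance δ = d/R = 4999/14330 = 0.34885 rad; initial bearing θ = 1.9356 rad.
sin φ₂ = sin φ₁ cos δ + cos φ₁ sin δ cos θ = (0.6485)(0.9398) + (0.7612)(0.3418)(-0.3567) = 0.5167, so φ₂ = 31.11°.
Δλ = atan2(sin θ sin δ cos φ₁, cos δ − sin φ₁ sin φ₂) = atan2(0.2431, 0.6047) = 21.898°.
λ₂ = 112.592° + 21.898° = 134.49°.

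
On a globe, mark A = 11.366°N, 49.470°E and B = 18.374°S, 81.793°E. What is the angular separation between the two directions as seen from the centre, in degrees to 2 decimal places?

43.60°

With latitudes φ₁ = 11.366°, φ₂ = -18.374° and longitude difference Δλ = 32.323°:
Haversine: a = sin²(Δφ/2) + cos φ₁ cos φ₂ sin²(Δλ/2) = 0.0659 + (0.9804)(0.9490)(0.0775) = 0.13794.
Central angle c = 2·arcsin(√a) = 0.76104 rad.
So the angular separation is 43.60°.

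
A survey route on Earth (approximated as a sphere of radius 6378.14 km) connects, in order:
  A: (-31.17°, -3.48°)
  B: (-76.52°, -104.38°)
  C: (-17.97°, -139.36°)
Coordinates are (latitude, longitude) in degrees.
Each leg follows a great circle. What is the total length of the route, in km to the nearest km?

Leg A→B: central angle 1.0865 rad, distance 6929.7 km.
Leg B→C: central angle 1.0682 rad, distance 6813.2 km.
Total: 6929.7 + 6813.2 ≈ 13743 km.

13743 km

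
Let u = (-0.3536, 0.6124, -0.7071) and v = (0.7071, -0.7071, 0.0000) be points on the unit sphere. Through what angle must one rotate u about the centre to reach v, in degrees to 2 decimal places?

133.08°

u·v = -0.6831; |u| = 1.0000, |v| = 1.0000.
cos θ = (u·v)/(|u||v|) = -0.6830, so θ = 133.08°.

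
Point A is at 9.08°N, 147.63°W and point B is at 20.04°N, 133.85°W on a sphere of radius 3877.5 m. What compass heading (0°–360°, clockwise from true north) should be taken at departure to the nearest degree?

49°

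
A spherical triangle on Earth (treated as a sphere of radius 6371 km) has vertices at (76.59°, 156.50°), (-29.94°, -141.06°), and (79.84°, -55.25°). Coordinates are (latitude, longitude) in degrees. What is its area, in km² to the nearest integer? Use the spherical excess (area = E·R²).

Side lengths (central angles): a = 2.0716, b = 0.3958, c = 1.9741 rad; semiperimeter s = 2.2207.
By l'Huilier's theorem, tan(E/4) = √[tan(s/2) tan((s−a)/2) tan((s−b)/2) tan((s−c)/2)], giving spherical excess E = 0.6166 rad.
Area = E·R² = 0.6166 × (6371)² ≈ 25027509 km².

25027509 km²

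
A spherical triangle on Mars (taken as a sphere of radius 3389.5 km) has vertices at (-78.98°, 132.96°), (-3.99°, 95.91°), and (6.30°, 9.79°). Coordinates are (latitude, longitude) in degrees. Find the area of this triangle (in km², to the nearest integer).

16669615 km²

Side lengths (central angles): a = 1.5113, b = 1.7841, c = 1.3485 rad; semiperimeter s = 2.3219.
By l'Huilier's theorem, tan(E/4) = √[tan(s/2) tan((s−a)/2) tan((s−b)/2) tan((s−c)/2)], giving spherical excess E = 1.4510 rad.
Area = E·R² = 1.4510 × (3389.5)² ≈ 16669615 km².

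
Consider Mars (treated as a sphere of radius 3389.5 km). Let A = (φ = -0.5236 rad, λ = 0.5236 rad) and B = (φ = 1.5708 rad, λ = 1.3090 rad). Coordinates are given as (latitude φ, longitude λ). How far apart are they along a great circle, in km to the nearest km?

7099 km

With latitudes φ₁ = -30.000°, φ₂ = 90.000° and longitude difference Δλ = 45.000°:
cos c = sin φ₁ sin φ₂ + cos φ₁ cos φ₂ cos Δλ = (-0.5000)(1.0000) + (0.8660)(-0.0000)(0.7071) = -0.50000,
so c = arccos(-0.50000) = 2.09440 rad.
Distance = R·c = 3389.5 × 2.0944 ≈ 7099 km.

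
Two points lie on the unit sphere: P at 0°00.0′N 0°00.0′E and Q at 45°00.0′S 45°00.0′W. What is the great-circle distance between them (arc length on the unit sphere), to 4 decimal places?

1.0472

With latitudes φ₁ = 0.000°, φ₂ = -45.000° and longitude difference Δλ = -45.000°:
cos c = sin φ₁ sin φ₂ + cos φ₁ cos φ₂ cos Δλ = (0.0000)(-0.7071) + (1.0000)(0.7071)(0.7071) = 0.50000,
so c = arccos(0.50000) = 1.04720 rad.
On the unit sphere the arc length equals the central angle: 1.0472.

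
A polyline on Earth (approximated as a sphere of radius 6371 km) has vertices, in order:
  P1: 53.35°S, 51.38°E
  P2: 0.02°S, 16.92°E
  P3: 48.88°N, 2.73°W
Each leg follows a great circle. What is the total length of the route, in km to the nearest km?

Leg P1→P2: central angle 1.0559 rad, distance 6727.0 km.
Leg P2→P3: central angle 0.9032 rad, distance 5754.5 km.
Total: 6727.0 + 5754.5 ≈ 12482 km.

12482 km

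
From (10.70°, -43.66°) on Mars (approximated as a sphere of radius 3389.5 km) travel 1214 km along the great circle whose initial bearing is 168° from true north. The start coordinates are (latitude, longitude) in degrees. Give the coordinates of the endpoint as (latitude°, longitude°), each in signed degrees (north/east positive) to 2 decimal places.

Angular distance δ = d/R = 1214/3389.5 = 0.35816 rad; initial bearing θ = 2.9322 rad.
sin φ₂ = sin φ₁ cos δ + cos φ₁ sin δ cos θ = (0.1857)(0.9365) + (0.9826)(0.3506)(-0.9781) = -0.1630, so φ₂ = -9.38°.
Δλ = atan2(sin θ sin δ cos φ₁, cos δ − sin φ₁ sin φ₂) = atan2(0.0716, 0.9668) = 4.236°.
λ₂ = -43.660° + 4.236° = -39.42°.

-9.38°, -39.42°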